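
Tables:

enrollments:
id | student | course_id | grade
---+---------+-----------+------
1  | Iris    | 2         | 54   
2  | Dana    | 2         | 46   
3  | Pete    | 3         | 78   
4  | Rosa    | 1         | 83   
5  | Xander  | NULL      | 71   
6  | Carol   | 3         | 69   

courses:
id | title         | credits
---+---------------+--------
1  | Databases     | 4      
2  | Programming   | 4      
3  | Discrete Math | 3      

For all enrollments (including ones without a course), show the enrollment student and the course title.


LEFT JOIN keeps every row from enrollments (the left table); where course_id has no match in courses, the course columns become NULL. Walk through each enrollment:
  - enrollment 1 (Iris): course_id=2 -> matches Programming
  - enrollment 2 (Dana): course_id=2 -> matches Programming
  - enrollment 3 (Pete): course_id=3 -> matches Discrete Math
  - enrollment 4 (Rosa): course_id=1 -> matches Databases
  - enrollment 5 (Xander): course_id=NULL, no match -> kept with NULL
  - enrollment 6 (Carol): course_id=3 -> matches Discrete Math
All 6 rows appear; 1 has NULL course.

SQL:
SELECT a.student, b.title AS course
FROM enrollments a
LEFT JOIN courses b ON a.course_id = b.id

Result:
student | course       
--------+--------------
Iris    | Programming  
Dana    | Programming  
Pete    | Discrete Math
Rosa    | Databases    
Xander  | NULL         
Carol   | Discrete Math


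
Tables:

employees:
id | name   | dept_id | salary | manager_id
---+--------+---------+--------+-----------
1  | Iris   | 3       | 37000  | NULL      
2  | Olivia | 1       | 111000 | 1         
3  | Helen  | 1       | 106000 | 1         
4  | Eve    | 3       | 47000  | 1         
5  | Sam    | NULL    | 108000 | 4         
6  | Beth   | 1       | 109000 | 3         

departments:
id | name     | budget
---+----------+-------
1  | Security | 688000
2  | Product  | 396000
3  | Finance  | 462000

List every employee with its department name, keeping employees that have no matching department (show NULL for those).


LEFT JOIN keeps every row from employees (the left table); where dept_id has no match in departments, the department columns become NULL. Walk through each employee:
  - employee 1 (Iris): dept_id=3 -> matches Finance
  - employee 2 (Olivia): dept_id=1 -> matches Security
  - employee 3 (Helen): dept_id=1 -> matches Security
  - employee 4 (Eve): dept_id=3 -> matches Finance
  - employee 5 (Sam): dept_id=NULL, no match -> kept with NULL
  - employee 6 (Beth): dept_id=1 -> matches Security
All 6 rows appear; 1 has NULL department.

SQL:
SELECT a.name, b.name AS department
FROM employees a
LEFT JOIN departments b ON a.dept_id = b.id

Result:
name   | department
-------+-----------
Iris   | Finance   
Olivia | Security  
Helen  | Security  
Eve    | Finance   
Sam    | NULL      
Beth   | Security  


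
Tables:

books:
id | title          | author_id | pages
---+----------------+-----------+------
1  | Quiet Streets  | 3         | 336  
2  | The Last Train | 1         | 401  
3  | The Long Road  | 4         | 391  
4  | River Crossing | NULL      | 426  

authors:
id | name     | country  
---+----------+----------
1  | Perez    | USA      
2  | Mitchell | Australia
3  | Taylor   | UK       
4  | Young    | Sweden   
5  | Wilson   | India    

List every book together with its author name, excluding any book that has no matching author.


INNER JOIN keeps only books rows whose author_id matches an id in authors. Walk through each book:
  - book 1 (Quiet Streets): author_id=3 -> matches Taylor
  - book 2 (The Last Train): author_id=1 -> matches Perez
  - book 3 (The Long Road): author_id=4 -> matches Young
  - book 4 (River Crossing): author_id=NULL, no match -> dropped
So 1 of 4 rows is dropped.

SQL:
SELECT a.title, b.name AS author
FROM books a
INNER JOIN authors b ON a.author_id = b.id

Result:
title          | author
---------------+-------
Quiet Streets  | Taylor
The Last Train | Perez 
The Long Road  | Young 


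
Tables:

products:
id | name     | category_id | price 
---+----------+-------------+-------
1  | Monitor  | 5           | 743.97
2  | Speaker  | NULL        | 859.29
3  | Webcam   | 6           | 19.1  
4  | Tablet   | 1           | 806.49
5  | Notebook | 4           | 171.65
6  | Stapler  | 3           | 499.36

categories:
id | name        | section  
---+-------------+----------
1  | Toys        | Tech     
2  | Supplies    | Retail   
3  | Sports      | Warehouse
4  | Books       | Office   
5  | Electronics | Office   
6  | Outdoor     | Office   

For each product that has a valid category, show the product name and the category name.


INNER JOIN keeps only products rows whose category_id matches an id in categories. Walk through each product:
  - product 1 (Monitor): category_id=5 -> matches Electronics
  - product 2 (Speaker): category_id=NULL, no match -> dropped
  - product 3 (Webcam): category_id=6 -> matches Outdoor
  - product 4 (Tablet): category_id=1 -> matches Toys
  - product 5 (Notebook): category_id=4 -> matches Books
  - product 6 (Stapler): category_id=3 -> matches Sports
So 1 of 6 rows is dropped.

SQL:
SELECT a.name, b.name AS category
FROM products a
INNER JOIN categories b ON a.category_id = b.id

Result:
name     | category   
---------+------------
Monitor  | Electronics
Webcam   | Outdoor    
Tablet   | Toys       
Notebook | Books      
Stapler  | Sports     


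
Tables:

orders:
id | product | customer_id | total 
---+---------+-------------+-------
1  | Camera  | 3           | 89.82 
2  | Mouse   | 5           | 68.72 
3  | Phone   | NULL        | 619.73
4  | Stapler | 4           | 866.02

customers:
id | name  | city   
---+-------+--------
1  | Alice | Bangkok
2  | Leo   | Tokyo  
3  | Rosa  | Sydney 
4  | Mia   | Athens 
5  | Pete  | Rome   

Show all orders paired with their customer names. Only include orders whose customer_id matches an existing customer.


INNER JOIN keeps only orders rows whose customer_id matches an id in customers. Walk through each order:
  - order 1 (Camera): customer_id=3 -> matches Rosa
  - order 2 (Mouse): customer_id=5 -> matches Pete
  - order 3 (Phone): customer_id=NULL, no match -> dropped
  - order 4 (Stapler): customer_id=4 -> matches Mia
So 1 of 4 rows is dropped.

SQL:
SELECT a.product, b.name AS customer
FROM orders a
INNER JOIN customers b ON a.customer_id = b.id

Result:
product | customer
--------+---------
Camera  | Rosa    
Mouse   | Pete    
Stapler | Mia     


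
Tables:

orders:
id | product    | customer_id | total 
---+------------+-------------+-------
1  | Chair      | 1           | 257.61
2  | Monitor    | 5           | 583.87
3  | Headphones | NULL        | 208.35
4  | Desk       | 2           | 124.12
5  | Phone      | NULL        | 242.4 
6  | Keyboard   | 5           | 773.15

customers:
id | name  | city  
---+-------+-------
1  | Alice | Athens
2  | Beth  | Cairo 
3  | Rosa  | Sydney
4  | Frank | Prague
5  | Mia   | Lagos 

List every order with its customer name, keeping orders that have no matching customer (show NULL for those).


LEFT JOIN keeps every row from orders (the left table); where customer_id has no match in customers, the customer columns become NULL. Walk through each order:
  - order 1 (Chair): customer_id=1 -> matches Alice
  - order 2 (Monitor): customer_id=5 -> matches Mia
  - order 3 (Headphones): customer_id=NULL, no match -> kept with NULL
  - order 4 (Desk): customer_id=2 -> matches Beth
  - order 5 (Phone): customer_id=NULL, no match -> kept with NULL
  - order 6 (Keyboard): customer_id=5 -> matches Mia
All 6 rows appear; 2 have NULL customer.

SQL:
SELECT a.product, b.name AS customer
FROM orders a
LEFT JOIN customers b ON a.customer_id = b.id

Result:
product    | customer
-----------+---------
Chair      | Alice   
Monitor    | Mia     
Headphones | NULL    
Desk       | Beth    
Phone      | NULL    
Keyboard   | Mia     


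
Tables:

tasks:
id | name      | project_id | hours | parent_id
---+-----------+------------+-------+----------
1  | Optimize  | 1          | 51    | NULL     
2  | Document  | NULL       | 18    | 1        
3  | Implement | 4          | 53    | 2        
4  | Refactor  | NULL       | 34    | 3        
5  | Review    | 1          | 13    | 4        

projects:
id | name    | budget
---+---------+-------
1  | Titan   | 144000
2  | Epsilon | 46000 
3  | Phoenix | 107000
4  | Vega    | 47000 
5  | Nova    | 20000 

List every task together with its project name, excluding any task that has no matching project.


INNER JOIN keeps only tasks rows whose project_id matches an id in projects. Walk through each task:
  - task 1 (Optimize): project_id=1 -> matches Titan
  - task 2 (Document): project_id=NULL, no match -> dropped
  - task 3 (Implement): project_id=4 -> matches Vega
  - task 4 (Refactor): project_id=NULL, no match -> dropped
  - task 5 (Review): project_id=1 -> matches Titan
So 2 of 5 rows are dropped.

SQL:
SELECT a.name, b.name AS project
FROM tasks a
INNER JOIN projects b ON a.project_id = b.id

Result:
name      | project
----------+--------
Optimize  | Titan  
Implement | Vega   
Review    | Titan  


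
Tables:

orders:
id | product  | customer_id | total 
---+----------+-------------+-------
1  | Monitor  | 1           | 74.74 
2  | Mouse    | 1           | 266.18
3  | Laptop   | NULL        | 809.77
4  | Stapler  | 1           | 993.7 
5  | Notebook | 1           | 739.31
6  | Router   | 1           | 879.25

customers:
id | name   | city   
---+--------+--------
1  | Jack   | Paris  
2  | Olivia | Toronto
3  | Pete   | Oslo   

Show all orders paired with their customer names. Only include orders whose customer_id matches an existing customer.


INNER JOIN keeps only orders rows whose customer_id matches an id in customers. Walk through each order:
  - order 1 (Monitor): customer_id=1 -> matches Jack
  - order 2 (Mouse): customer_id=1 -> matches Jack
  - order 3 (Laptop): customer_id=NULL, no match -> dropped
  - order 4 (Stapler): customer_id=1 -> matches Jack
  - order 5 (Notebook): customer_id=1 -> matches Jack
  - order 6 (Router): customer_id=1 -> matches Jack
So 1 of 6 rows is dropped.

SQL:
SELECT a.product, b.name AS customer
FROM orders a
INNER JOIN customers b ON a.customer_id = b.id

Result:
product  | customer
---------+---------
Monitor  | Jack    
Mouse    | Jack    
Stapler  | Jack    
Notebook | Jack    
Router   | Jack    


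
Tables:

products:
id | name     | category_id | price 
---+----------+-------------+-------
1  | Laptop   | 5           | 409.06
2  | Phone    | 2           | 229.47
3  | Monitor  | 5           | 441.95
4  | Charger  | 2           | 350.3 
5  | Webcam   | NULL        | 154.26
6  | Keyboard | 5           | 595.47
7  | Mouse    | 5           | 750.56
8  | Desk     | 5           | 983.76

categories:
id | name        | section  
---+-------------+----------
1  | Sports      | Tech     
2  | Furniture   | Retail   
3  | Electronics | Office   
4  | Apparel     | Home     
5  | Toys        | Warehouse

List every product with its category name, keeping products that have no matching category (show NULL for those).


LEFT JOIN keeps every row from products (the left table); where category_id has no match in categories, the category columns become NULL. Walk through each product:
  - product 1 (Laptop): category_id=5 -> matches Toys
  - product 2 (Phone): category_id=2 -> matches Furniture
  - product 3 (Monitor): category_id=5 -> matches Toys
  - product 4 (Charger): category_id=2 -> matches Furniture
  - product 5 (Webcam): category_id=NULL, no match -> kept with NULL
  - product 6 (Keyboard): category_id=5 -> matches Toys
  - product 7 (Mouse): category_id=5 -> matches Toys
  - product 8 (Desk): category_id=5 -> matches Toys
All 8 rows appear; 1 has NULL category.

SQL:
SELECT a.name, b.name AS category
FROM products a
LEFT JOIN categories b ON a.category_id = b.id

Result:
name     | category 
---------+----------
Laptop   | Toys     
Phone    | Furniture
Monitor  | Toys     
Charger  | Furniture
Webcam   | NULL     
Keyboard | Toys     
Mouse    | Toys     
Desk     | Toys     


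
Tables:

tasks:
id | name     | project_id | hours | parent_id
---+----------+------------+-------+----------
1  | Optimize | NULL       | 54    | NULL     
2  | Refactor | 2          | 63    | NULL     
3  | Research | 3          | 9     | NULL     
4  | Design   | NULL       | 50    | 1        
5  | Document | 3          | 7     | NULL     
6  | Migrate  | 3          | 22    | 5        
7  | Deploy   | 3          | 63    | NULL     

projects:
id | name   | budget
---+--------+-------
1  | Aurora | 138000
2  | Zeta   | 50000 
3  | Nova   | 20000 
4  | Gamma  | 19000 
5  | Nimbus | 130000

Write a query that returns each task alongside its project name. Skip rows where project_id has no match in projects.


INNER JOIN keeps only tasks rows whose project_id matches an id in projects. Walk through each task:
  - task 1 (Optimize): project_id=NULL, no match -> dropped
  - task 2 (Refactor): project_id=2 -> matches Zeta
  - task 3 (Research): project_id=3 -> matches Nova
  - task 4 (Design): project_id=NULL, no match -> dropped
  - task 5 (Document): project_id=3 -> matches Nova
  - task 6 (Migrate): project_id=3 -> matches Nova
  - task 7 (Deploy): project_id=3 -> matches Nova
So 2 of 7 rows are dropped.

SQL:
SELECT a.name, b.name AS project
FROM tasks a
INNER JOIN projects b ON a.project_id = b.id

Result:
name     | project
---------+--------
Refactor | Zeta   
Research | Nova   
Document | Nova   
Migrate  | Nova   
Deploy   | Nova   


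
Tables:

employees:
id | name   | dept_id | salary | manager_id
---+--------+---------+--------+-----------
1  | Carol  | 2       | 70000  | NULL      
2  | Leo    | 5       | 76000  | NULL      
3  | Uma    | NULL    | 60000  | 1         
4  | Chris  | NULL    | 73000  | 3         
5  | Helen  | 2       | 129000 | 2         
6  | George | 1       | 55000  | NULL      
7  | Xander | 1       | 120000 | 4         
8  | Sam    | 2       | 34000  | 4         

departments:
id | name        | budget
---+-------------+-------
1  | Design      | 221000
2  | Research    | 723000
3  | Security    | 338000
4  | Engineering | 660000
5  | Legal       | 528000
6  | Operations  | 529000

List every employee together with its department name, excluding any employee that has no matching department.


INNER JOIN keeps only employees rows whose dept_id matches an id in departments. Walk through each employee:
  - employee 1 (Carol): dept_id=2 -> matches Research
  - employee 2 (Leo): dept_id=5 -> matches Legal
  - employee 3 (Uma): dept_id=NULL, no match -> dropped
  - employee 4 (Chris): dept_id=NULL, no match -> dropped
  - employee 5 (Helen): dept_id=2 -> matches Research
  - employee 6 (George): dept_id=1 -> matches Design
  - employee 7 (Xander): dept_id=1 -> matches Design
  - employee 8 (Sam): dept_id=2 -> matches Research
So 2 of 8 rows are dropped.

SQL:
SELECT a.name, b.name AS department
FROM employees a
INNER JOIN departments b ON a.dept_id = b.id

Result:
name   | department
-------+-----------
Carol  | Research  
Leo    | Legal     
Helen  | Research  
George | Design    
Xander | Design    
Sam    | Research  


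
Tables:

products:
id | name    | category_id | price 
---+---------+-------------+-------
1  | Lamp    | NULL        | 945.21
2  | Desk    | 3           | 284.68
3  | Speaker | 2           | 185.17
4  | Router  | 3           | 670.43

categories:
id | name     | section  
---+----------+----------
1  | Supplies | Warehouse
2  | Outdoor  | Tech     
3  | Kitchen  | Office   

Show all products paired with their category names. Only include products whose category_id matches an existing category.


INNER JOIN keeps only products rows whose category_id matches an id in categories. Walk through each product:
  - product 1 (Lamp): category_id=NULL, no match -> dropped
  - product 2 (Desk): category_id=3 -> matches Kitchen
  - product 3 (Speaker): category_id=2 -> matches Outdoor
  - product 4 (Router): category_id=3 -> matches Kitchen
So 1 of 4 rows is dropped.

SQL:
SELECT a.name, b.name AS category
FROM products a
INNER JOIN categories b ON a.category_id = b.id

Result:
name    | category
--------+---------
Desk    | Kitchen 
Speaker | Outdoor 
Router  | Kitchen 


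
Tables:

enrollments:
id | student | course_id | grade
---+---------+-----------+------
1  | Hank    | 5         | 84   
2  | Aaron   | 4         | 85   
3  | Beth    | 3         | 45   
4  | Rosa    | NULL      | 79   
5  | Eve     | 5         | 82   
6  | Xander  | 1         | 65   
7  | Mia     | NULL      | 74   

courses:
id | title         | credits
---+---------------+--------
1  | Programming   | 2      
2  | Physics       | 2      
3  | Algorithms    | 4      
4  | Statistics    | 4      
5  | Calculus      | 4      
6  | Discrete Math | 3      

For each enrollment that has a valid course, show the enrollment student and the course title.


INNER JOIN keeps only enrollments rows whose course_id matches an id in courses. Walk through each enrollment:
  - enrollment 1 (Hank): course_id=5 -> matches Calculus
  - enrollment 2 (Aaron): course_id=4 -> matches Statistics
  - enrollment 3 (Beth): course_id=3 -> matches Algorithms
  - enrollment 4 (Rosa): course_id=NULL, no match -> dropped
  - enrollment 5 (Eve): course_id=5 -> matches Calculus
  - enrollment 6 (Xander): course_id=1 -> matches Programming
  - enrollment 7 (Mia): course_id=NULL, no match -> dropped
So 2 of 7 rows are dropped.

SQL:
SELECT a.student, b.title AS course
FROM enrollments a
INNER JOIN courses b ON a.course_id = b.id

Result:
student | course     
--------+------------
Hank    | Calculus   
Aaron   | Statistics 
Beth    | Algorithms 
Eve     | Calculus   
Xander  | Programming


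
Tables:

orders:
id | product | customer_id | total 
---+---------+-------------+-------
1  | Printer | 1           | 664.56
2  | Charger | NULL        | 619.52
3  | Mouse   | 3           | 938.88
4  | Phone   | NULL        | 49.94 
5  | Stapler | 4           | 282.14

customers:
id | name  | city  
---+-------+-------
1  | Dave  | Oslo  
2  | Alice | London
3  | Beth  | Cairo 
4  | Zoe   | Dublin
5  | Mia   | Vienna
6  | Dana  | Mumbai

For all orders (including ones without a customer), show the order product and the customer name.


LEFT JOIN keeps every row from orders (the left table); where customer_id has no match in customers, the customer columns become NULL. Walk through each order:
  - order 1 (Printer): customer_id=1 -> matches Dave
  - order 2 (Charger): customer_id=NULL, no match -> kept with NULL
  - order 3 (Mouse): customer_id=3 -> matches Beth
  - order 4 (Phone): customer_id=NULL, no match -> kept with NULL
  - order 5 (Stapler): customer_id=4 -> matches Zoe
All 5 rows appear; 2 have NULL customer.

SQL:
SELECT a.product, b.name AS customer
FROM orders a
LEFT JOIN customers b ON a.customer_id = b.id

Result:
product | customer
--------+---------
Printer | Dave    
Charger | NULL    
Mouse   | Beth    
Phone   | NULL    
Stapler | Zoe     


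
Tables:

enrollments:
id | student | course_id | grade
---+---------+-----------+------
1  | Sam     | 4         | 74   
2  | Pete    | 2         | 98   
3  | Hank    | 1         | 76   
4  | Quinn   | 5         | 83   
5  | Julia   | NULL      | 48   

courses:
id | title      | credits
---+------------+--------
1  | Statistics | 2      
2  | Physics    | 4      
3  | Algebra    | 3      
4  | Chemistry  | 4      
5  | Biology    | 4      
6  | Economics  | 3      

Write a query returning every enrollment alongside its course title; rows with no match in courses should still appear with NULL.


LEFT JOIN keeps every row from enrollments (the left table); where course_id has no match in courses, the course columns become NULL. Walk through each enrollment:
  - enrollment 1 (Sam): course_id=4 -> matches Chemistry
  - enrollment 2 (Pete): course_id=2 -> matches Physics
  - enrollment 3 (Hank): course_id=1 -> matches Statistics
  - enrollment 4 (Quinn): course_id=5 -> matches Biology
  - enrollment 5 (Julia): course_id=NULL, no match -> kept with NULL
All 5 rows appear; 1 has NULL course.

SQL:
SELECT a.student, b.title AS course
FROM enrollments a
LEFT JOIN courses b ON a.course_id = b.id

Result:
student | course    
--------+-----------
Sam     | Chemistry 
Pete    | Physics   
Hank    | Statistics
Quinn   | Biology   
Julia   | NULL      


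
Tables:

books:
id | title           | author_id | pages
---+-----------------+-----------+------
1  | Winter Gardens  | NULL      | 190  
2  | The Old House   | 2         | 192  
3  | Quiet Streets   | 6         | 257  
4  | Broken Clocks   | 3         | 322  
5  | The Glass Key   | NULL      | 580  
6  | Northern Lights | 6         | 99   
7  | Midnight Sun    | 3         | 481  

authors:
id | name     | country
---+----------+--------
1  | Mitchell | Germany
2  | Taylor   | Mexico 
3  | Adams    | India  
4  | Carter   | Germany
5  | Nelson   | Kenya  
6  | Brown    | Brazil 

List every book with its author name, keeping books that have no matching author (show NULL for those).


LEFT JOIN keeps every row from books (the left table); where author_id has no match in authors, the author columns become NULL. Walk through each book:
  - book 1 (Winter Gardens): author_id=NULL, no match -> kept with NULL
  - book 2 (The Old House): author_id=2 -> matches Taylor
  - book 3 (Quiet Streets): author_id=6 -> matches Brown
  - book 4 (Broken Clocks): author_id=3 -> matches Adams
  - book 5 (The Glass Key): author_id=NULL, no match -> kept with NULL
  - book 6 (Northern Lights): author_id=6 -> matches Brown
  - book 7 (Midnight Sun): author_id=3 -> matches Adams
All 7 rows appear; 2 have NULL author.

SQL:
SELECT a.title, b.name AS author
FROM books a
LEFT JOIN authors b ON a.author_id = b.id

Result:
title           | author
----------------+-------
Winter Gardens  | NULL  
The Old House   | Taylor
Quiet Streets   | Brown 
Broken Clocks   | Adams 
The Glass Key   | NULL  
Northern Lights | Brown 
Midnight Sun    | Adams 


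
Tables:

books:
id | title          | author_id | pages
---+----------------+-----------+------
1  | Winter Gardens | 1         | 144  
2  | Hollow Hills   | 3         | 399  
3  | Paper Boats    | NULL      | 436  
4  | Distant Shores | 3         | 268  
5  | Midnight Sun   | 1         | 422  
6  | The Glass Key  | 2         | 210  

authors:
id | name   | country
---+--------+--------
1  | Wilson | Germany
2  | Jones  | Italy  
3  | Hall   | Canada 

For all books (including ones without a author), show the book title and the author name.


LEFT JOIN keeps every row from books (the left table); where author_id has no match in authors, the author columns become NULL. Walk through each book:
  - book 1 (Winter Gardens): author_id=1 -> matches Wilson
  - book 2 (Hollow Hills): author_id=3 -> matches Hall
  - book 3 (Paper Boats): author_id=NULL, no match -> kept with NULL
  - book 4 (Distant Shores): author_id=3 -> matches Hall
  - book 5 (Midnight Sun): author_id=1 -> matches Wilson
  - book 6 (The Glass Key): author_id=2 -> matches Jones
All 6 rows appear; 1 has NULL author.

SQL:
SELECT a.title, b.name AS author
FROM books a
LEFT JOIN authors b ON a.author_id = b.id

Result:
title          | author
---------------+-------
Winter Gardens | Wilson
Hollow Hills   | Hall  
Paper Boats    | NULL  
Distant Shores | Hall  
Midnight Sun   | Wilson
The Glass Key  | Jones 


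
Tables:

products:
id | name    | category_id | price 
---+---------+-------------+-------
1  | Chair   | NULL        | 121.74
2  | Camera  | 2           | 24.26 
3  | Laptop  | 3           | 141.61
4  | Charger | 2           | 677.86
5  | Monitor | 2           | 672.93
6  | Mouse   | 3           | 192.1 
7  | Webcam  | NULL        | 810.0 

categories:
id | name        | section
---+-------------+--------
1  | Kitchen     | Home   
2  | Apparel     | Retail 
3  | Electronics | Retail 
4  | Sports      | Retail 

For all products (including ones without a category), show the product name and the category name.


LEFT JOIN keeps every row from products (the left table); where category_id has no match in categories, the category columns become NULL. Walk through each product:
  - product 1 (Chair): category_id=NULL, no match -> kept with NULL
  - product 2 (Camera): category_id=2 -> matches Apparel
  - product 3 (Laptop): category_id=3 -> matches Electronics
  - product 4 (Charger): category_id=2 -> matches Apparel
  - product 5 (Monitor): category_id=2 -> matches Apparel
  - product 6 (Mouse): category_id=3 -> matches Electronics
  - product 7 (Webcam): category_id=NULL, no match -> kept with NULL
All 7 rows appear; 2 have NULL category.

SQL:
SELECT a.name, b.name AS category
FROM products a
LEFT JOIN categories b ON a.category_id = b.id

Result:
name    | category   
--------+------------
Chair   | NULL       
Camera  | Apparel    
Laptop  | Electronics
Charger | Apparel    
Monitor | Apparel    
Mouse   | Electronics
Webcam  | NULL       


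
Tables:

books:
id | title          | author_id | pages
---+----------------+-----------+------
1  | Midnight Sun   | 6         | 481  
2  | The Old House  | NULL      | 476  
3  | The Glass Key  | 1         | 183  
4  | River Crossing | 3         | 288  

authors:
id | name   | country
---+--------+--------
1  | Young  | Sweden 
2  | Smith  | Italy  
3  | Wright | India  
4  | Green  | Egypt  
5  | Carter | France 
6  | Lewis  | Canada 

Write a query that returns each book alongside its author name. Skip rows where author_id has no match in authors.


INNER JOIN keeps only books rows whose author_id matches an id in authors. Walk through each book:
  - book 1 (Midnight Sun): author_id=6 -> matches Lewis
  - book 2 (The Old House): author_id=NULL, no match -> dropped
  - book 3 (The Glass Key): author_id=1 -> matches Young
  - book 4 (River Crossing): author_id=3 -> matches Wright
So 1 of 4 rows is dropped.

SQL:
SELECT a.title, b.name AS author
FROM books a
INNER JOIN authors b ON a.author_id = b.id

Result:
title          | author
---------------+-------
Midnight Sun   | Lewis 
The Glass Key  | Young 
River Crossing | Wright


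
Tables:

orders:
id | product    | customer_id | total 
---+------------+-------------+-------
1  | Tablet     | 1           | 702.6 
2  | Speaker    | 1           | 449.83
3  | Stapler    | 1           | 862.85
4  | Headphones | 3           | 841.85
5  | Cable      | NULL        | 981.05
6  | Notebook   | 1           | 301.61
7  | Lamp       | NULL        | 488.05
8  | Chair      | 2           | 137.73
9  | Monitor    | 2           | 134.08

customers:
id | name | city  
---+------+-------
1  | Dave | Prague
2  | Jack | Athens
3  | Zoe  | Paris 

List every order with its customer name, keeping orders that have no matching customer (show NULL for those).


LEFT JOIN keeps every row from orders (the left table); where customer_id has no match in customers, the customer columns become NULL. Walk through each order:
  - order 1 (Tablet): customer_id=1 -> matches Dave
  - order 2 (Speaker): customer_id=1 -> matches Dave
  - order 3 (Stapler): customer_id=1 -> matches Dave
  - order 4 (Headphones): customer_id=3 -> matches Zoe
  - order 5 (Cable): customer_id=NULL, no match -> kept with NULL
  - order 6 (Notebook): customer_id=1 -> matches Dave
  - order 7 (Lamp): customer_id=NULL, no match -> kept with NULL
  - order 8 (Chair): customer_id=2 -> matches Jack
  - order 9 (Monitor): customer_id=2 -> matches Jack
All 9 rows appear; 2 have NULL customer.

SQL:
SELECT a.product, b.name AS customer
FROM orders a
LEFT JOIN customers b ON a.customer_id = b.id

Result:
product    | customer
-----------+---------
Tablet     | Dave    
Speaker    | Dave    
Stapler    | Dave    
Headphones | Zoe     
Cable      | NULL    
Notebook   | Dave    
Lamp       | NULL    
Chair      | Jack    
Monitor    | Jack    


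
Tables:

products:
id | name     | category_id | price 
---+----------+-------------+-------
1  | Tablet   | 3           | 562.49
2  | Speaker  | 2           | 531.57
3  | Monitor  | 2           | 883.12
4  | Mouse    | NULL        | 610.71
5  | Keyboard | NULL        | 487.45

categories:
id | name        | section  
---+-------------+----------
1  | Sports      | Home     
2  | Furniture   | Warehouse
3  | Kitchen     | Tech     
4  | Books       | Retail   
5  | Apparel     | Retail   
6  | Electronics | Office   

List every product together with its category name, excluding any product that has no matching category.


INNER JOIN keeps only products rows whose category_id matches an id in categories. Walk through each product:
  - product 1 (Tablet): category_id=3 -> matches Kitchen
  - product 2 (Speaker): category_id=2 -> matches Furniture
  - product 3 (Monitor): category_id=2 -> matches Furniture
  - product 4 (Mouse): category_id=NULL, no match -> dropped
  - product 5 (Keyboard): category_id=NULL, no match -> dropped
So 2 of 5 rows are dropped.

SQL:
SELECT a.name, b.name AS category
FROM products a
INNER JOIN categories b ON a.category_id = b.id

Result:
name    | category 
--------+----------
Tablet  | Kitchen  
Speaker | Furniture
Monitor | Furniture


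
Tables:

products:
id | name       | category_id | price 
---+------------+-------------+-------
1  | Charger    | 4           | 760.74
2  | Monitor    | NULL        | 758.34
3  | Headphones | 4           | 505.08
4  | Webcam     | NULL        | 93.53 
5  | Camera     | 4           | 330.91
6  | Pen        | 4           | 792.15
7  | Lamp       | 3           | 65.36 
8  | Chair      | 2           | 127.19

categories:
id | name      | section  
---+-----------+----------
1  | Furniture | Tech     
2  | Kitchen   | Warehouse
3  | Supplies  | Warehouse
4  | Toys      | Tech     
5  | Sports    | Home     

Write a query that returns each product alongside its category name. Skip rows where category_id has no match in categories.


INNER JOIN keeps only products rows whose category_id matches an id in categories. Walk through each product:
  - product 1 (Charger): category_id=4 -> matches Toys
  - product 2 (Monitor): category_id=NULL, no match -> dropped
  - product 3 (Headphones): category_id=4 -> matches Toys
  - product 4 (Webcam): category_id=NULL, no match -> dropped
  - product 5 (Camera): category_id=4 -> matches Toys
  - product 6 (Pen): category_id=4 -> matches Toys
  - product 7 (Lamp): category_id=3 -> matches Supplies
  - product 8 (Chair): category_id=2 -> matches Kitchen
So 2 of 8 rows are dropped.

SQL:
SELECT a.name, b.name AS category
FROM products a
INNER JOIN categories b ON a.category_id = b.id

Result:
name       | category
-----------+---------
Charger    | Toys    
Headphones | Toys    
Camera     | Toys    
Pen        | Toys    
Lamp       | Supplies
Chair      | Kitchen 


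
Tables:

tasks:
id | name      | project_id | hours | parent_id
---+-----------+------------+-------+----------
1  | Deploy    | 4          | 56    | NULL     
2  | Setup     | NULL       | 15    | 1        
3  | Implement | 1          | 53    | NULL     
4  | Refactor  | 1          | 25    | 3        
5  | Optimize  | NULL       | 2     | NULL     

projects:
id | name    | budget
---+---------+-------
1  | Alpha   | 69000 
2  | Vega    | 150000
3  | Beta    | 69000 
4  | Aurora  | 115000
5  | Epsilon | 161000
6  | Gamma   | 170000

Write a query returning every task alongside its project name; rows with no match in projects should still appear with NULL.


LEFT JOIN keeps every row from tasks (the left table); where project_id has no match in projects, the project columns become NULL. Walk through each task:
  - task 1 (Deploy): project_id=4 -> matches Aurora
  - task 2 (Setup): project_id=NULL, no match -> kept with NULL
  - task 3 (Implement): project_id=1 -> matches Alpha
  - task 4 (Refactor): project_id=1 -> matches Alpha
  - task 5 (Optimize): project_id=NULL, no match -> kept with NULL
All 5 rows appear; 2 have NULL project.

SQL:
SELECT a.name, b.name AS project
FROM tasks a
LEFT JOIN projects b ON a.project_id = b.id

Result:
name      | project
----------+--------
Deploy    | Aurora 
Setup     | NULL   
Implement | Alpha  
Refactor  | Alpha  
Optimize  | NULL   


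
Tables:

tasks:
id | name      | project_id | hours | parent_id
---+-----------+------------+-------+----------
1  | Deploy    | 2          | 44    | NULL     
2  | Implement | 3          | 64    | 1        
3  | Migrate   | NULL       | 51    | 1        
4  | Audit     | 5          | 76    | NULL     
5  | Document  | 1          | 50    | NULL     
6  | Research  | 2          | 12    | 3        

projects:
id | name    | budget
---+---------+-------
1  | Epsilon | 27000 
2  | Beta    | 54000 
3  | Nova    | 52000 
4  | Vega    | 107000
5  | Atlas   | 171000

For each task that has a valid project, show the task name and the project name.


INNER JOIN keeps only tasks rows whose project_id matches an id in projects. Walk through each task:
  - task 1 (Deploy): project_id=2 -> matches Beta
  - task 2 (Implement): project_id=3 -> matches Nova
  - task 3 (Migrate): project_id=NULL, no match -> dropped
  - task 4 (Audit): project_id=5 -> matches Atlas
  - task 5 (Document): project_id=1 -> matches Epsilon
  - task 6 (Research): project_id=2 -> matches Beta
So 1 of 6 rows is dropped.

SQL:
SELECT a.name, b.name AS project
FROM tasks a
INNER JOIN projects b ON a.project_id = b.id

Result:
name      | project
----------+--------
Deploy    | Beta   
Implement | Nova   
Audit     | Atlas  
Document  | Epsilon
Research  | Beta   


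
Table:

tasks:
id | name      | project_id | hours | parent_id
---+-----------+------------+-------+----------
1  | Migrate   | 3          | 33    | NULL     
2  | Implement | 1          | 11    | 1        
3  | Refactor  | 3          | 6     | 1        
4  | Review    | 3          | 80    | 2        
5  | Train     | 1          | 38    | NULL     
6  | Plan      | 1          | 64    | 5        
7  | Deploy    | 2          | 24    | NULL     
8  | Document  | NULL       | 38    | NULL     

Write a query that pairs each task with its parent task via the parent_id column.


This is a self-join: tasks is joined to a second copy of itself, matching each row's parent_id to another row's id. Use LEFT JOIN so rows with parent_id=NULL are kept.
  - task 1 (Migrate): parent_id=NULL -> NULL
  - task 2 (Implement): parent_id=1 -> Migrate
  - task 3 (Refactor): parent_id=1 -> Migrate
  - task 4 (Review): parent_id=2 -> Implement
  - task 5 (Train): parent_id=NULL -> NULL
  - task 6 (Plan): parent_id=5 -> Train
  - task 7 (Deploy): parent_id=NULL -> NULL
  - task 8 (Document): parent_id=NULL -> NULL

SQL:
SELECT a.name AS item, b.name AS parent
FROM tasks a
LEFT JOIN tasks b ON a.parent_id = b.id

Result:
item      | parent   
----------+----------
Migrate   | NULL     
Implement | Migrate  
Refactor  | Migrate  
Review    | Implement
Train     | NULL     
Plan      | Train    
Deploy    | NULL     
Document  | NULL     


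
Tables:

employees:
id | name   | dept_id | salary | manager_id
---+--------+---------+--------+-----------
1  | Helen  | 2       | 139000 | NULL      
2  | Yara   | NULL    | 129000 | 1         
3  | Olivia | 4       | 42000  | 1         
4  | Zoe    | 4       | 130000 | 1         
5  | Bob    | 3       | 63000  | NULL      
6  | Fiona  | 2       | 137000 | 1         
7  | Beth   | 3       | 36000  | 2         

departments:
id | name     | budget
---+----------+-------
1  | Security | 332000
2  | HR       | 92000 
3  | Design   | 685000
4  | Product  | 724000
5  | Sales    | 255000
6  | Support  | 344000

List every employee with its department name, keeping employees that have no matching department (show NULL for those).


LEFT JOIN keeps every row from employees (the left table); where dept_id has no match in departments, the department columns become NULL. Walk through each employee:
  - employee 1 (Helen): dept_id=2 -> matches HR
  - employee 2 (Yara): dept_id=NULL, no match -> kept with NULL
  - employee 3 (Olivia): dept_id=4 -> matches Product
  - employee 4 (Zoe): dept_id=4 -> matches Product
  - employee 5 (Bob): dept_id=3 -> matches Design
  - employee 6 (Fiona): dept_id=2 -> matches HR
  - employee 7 (Beth): dept_id=3 -> matches Design
All 7 rows appear; 1 has NULL department.

SQL:
SELECT a.name, b.name AS department
FROM employees a
LEFT JOIN departments b ON a.dept_id = b.id

Result:
name   | department
-------+-----------
Helen  | HR        
Yara   | NULL      
Olivia | Product   
Zoe    | Product   
Bob    | Design    
Fiona  | HR        
Beth   | Design    


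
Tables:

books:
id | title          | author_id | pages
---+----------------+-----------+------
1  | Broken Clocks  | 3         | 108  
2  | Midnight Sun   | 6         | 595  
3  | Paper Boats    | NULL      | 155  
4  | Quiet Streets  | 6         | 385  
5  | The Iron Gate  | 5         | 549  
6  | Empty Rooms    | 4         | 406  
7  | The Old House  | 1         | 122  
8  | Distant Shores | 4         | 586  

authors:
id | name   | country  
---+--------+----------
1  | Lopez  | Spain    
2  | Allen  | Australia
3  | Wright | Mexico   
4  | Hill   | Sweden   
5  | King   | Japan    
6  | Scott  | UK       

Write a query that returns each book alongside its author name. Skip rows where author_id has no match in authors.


INNER JOIN keeps only books rows whose author_id matches an id in authors. Walk through each book:
  - book 1 (Broken Clocks): author_id=3 -> matches Wright
  - book 2 (Midnight Sun): author_id=6 -> matches Scott
  - book 3 (Paper Boats): author_id=NULL, no match -> dropped
  - book 4 (Quiet Streets): author_id=6 -> matches Scott
  - book 5 (The Iron Gate): author_id=5 -> matches King
  - book 6 (Empty Rooms): author_id=4 -> matches Hill
  - book 7 (The Old House): author_id=1 -> matches Lopez
  - book 8 (Distant Shores): author_id=4 -> matches Hill
So 1 of 8 rows is dropped.

SQL:
SELECT a.title, b.name AS author
FROM books a
INNER JOIN authors b ON a.author_id = b.id

Result:
title          | author
---------------+-------
Broken Clocks  | Wright
Midnight Sun   | Scott 
Quiet Streets  | Scott 
The Iron Gate  | King  
Empty Rooms    | Hill  
The Old House  | Lopez 
Distant Shores | Hill  


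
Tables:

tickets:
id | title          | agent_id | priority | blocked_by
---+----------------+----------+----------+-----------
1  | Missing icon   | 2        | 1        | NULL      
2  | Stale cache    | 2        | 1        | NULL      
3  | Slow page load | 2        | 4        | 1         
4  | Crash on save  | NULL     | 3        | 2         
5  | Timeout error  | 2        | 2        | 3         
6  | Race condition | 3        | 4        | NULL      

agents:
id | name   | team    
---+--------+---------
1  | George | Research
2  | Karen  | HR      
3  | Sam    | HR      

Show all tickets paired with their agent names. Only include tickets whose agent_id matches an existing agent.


INNER JOIN keeps only tickets rows whose agent_id matches an id in agents. Walk through each ticket:
  - ticket 1 (Missing icon): agent_id=2 -> matches Karen
  - ticket 2 (Stale cache): agent_id=2 -> matches Karen
  - ticket 3 (Slow page load): agent_id=2 -> matches Karen
  - ticket 4 (Crash on save): agent_id=NULL, no match -> dropped
  - ticket 5 (Timeout error): agent_id=2 -> matches Karen
  - ticket 6 (Race condition): agent_id=3 -> matches Sam
So 1 of 6 rows is dropped.

SQL:
SELECT a.title, b.name AS agent
FROM tickets a
INNER JOIN agents b ON a.agent_id = b.id

Result:
title          | agent
---------------+------
Missing icon   | Karen
Stale cache    | Karen
Slow page load | Karen
Timeout error  | Karen
Race condition | Sam  


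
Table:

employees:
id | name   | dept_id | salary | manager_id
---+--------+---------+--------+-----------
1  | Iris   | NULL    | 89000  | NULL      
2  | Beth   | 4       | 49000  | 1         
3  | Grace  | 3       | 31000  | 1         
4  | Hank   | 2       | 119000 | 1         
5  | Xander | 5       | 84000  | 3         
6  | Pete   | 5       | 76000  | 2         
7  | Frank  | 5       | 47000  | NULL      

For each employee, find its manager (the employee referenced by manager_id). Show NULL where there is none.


This is a self-join: employees is joined to a second copy of itself, matching each row's manager_id to another row's id. Use LEFT JOIN so rows with manager_id=NULL are kept.
  - employee 1 (Iris): manager_id=NULL -> NULL
  - employee 2 (Beth): manager_id=1 -> Iris
  - employee 3 (Grace): manager_id=1 -> Iris
  - employee 4 (Hank): manager_id=1 -> Iris
  - employee 5 (Xander): manager_id=3 -> Grace
  - employee 6 (Pete): manager_id=2 -> Beth
  - employee 7 (Frank): manager_id=NULL -> NULL

SQL:
SELECT a.name AS item, b.name AS manager
FROM employees a
LEFT JOIN employees b ON a.manager_id = b.id

Result:
item   | manager
-------+--------
Iris   | NULL   
Beth   | Iris   
Grace  | Iris   
Hank   | Iris   
Xander | Grace  
Pete   | Beth   
Frank  | NULL   
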